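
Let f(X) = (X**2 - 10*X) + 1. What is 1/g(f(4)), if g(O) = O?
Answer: -1/23 ≈ -0.043478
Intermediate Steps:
f(X) = 1 + X**2 - 10*X
1/g(f(4)) = 1/(1 + 4**2 - 10*4) = 1/(1 + 16 - 40) = 1/(-23) = -1/23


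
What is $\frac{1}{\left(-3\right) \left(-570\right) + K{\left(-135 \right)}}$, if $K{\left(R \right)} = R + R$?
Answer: $\frac{1}{1440} \approx 0.00069444$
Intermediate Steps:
$K{\left(R \right)} = 2 R$
$\frac{1}{\left(-3\right) \left(-570\right) + K{\left(-135 \right)}} = \frac{1}{\left(-3\right) \left(-570\right) + 2 \left(-135\right)} = \frac{1}{1710 - 270} = \frac{1}{1440}$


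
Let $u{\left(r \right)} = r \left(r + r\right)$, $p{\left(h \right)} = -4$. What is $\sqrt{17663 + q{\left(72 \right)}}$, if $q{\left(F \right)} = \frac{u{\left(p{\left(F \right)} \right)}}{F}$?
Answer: $\frac{\sqrt{158971}}{3} \approx 132.9$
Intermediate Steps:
$u{\left(r \right)} = 2 r^{2}$ ($u{\left(r \right)} = r 2 r = 2 r^{2}$)
$q{\left(F \right)} = \frac{32}{F}$ ($q{\left(F \right)} = \frac{2 \left(-4\right)^{2}}{F} = \frac{2 \cdot 16}{F} = \frac{32}{F}$)
$\sqrt{17663 + q{\left(72 \right)}} = \sqrt{17663 + \frac{32}{72}} = \sqrt{17663 + 32 \cdot \frac{1}{72}} = \sqrt{17663 + \frac{4}{9}} = \sqrt{\frac{158971}{9}} = \frac{\sqrt{158971}}{3}$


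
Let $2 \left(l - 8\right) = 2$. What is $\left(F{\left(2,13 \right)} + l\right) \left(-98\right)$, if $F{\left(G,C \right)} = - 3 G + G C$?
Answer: $-2842$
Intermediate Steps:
$l = 9$ ($l = 8 + \frac{1}{2} \cdot 2 = 8 + 1 = 9$)
$F{\left(G,C \right)} = - 3 G + C G$
$\left(F{\left(2,13 \right)} + l\right) \left(-98\right) = \left(2 \left(-3 + 13\right) + 9\right) \left(-98\right) = \left(2 \cdot 10 + 9\right) \left(-98\right) = \left(20 + 9\right) \left(-98\right) = 29 \left(-98\right) = -2842$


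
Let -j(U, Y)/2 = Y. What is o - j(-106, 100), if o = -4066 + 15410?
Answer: 11544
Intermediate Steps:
j(U, Y) = -2*Y
o = 11344
o - j(-106, 100) = 11344 - (-2)*100 = 11344 - 1*(-200) = 11344 + 200 = 11544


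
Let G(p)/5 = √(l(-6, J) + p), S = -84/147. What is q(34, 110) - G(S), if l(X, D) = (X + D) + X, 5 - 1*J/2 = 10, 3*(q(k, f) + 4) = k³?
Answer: 39292/3 - 5*I*√1106/7 ≈ 13097.0 - 23.755*I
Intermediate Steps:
q(k, f) = -4 + k³/3
J = -10 (J = 10 - 2*10 = 10 - 20 = -10)
S = -4/7 (S = -84*1/147 = -4/7 ≈ -0.57143)
l(X, D) = D + 2*X (l(X, D) = (D + X) + X = D + 2*X)
G(p) = 5*√(-22 + p) (G(p) = 5*√((-10 + 2*(-6)) + p) = 5*√((-10 - 12) + p) = 5*√(-22 + p))
q(34, 110) - G(S) = (-4 + (⅓)*34³) - 5*√(-22 - 4/7) = (-4 + (⅓)*39304) - 5*√(-158/7) = (-4 + 39304/3) - 5*I*√1106/7 = 39292/3 - 5*I*√1106/7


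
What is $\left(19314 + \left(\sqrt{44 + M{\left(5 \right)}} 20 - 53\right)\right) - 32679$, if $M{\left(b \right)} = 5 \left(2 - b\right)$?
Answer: $-13418 + 20 \sqrt{29} \approx -13310.0$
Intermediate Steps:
$M{\left(b \right)} = 10 - 5 b$
$\left(19314 + \left(\sqrt{44 + M{\left(5 \right)}} 20 - 53\right)\right) - 32679 = \left(19314 - \left(53 - \sqrt{44 + \left(10 - 25\right)} 20\right)\right) - 32679 = \left(19314 - \left(53 - \sqrt{44 - 15} \cdot 20\right)\right) - 32679 = \left(19314 - \left(53 - \sqrt{29} \cdot 20\right)\right) - 32679 = \left(19314 - \left(53 - 20 \sqrt{29}\right)\right) - 32679 = \left(19261 + 20 \sqrt{29}\right) - 32679 = -13418 + 20 \sqrt{29}$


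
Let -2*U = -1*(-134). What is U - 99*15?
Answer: -1552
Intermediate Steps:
U = -67 (U = -(-1)*(-134)/2 = -½*134 = -67)
U - 99*15 = -67 - 99*15 = -67 - 1485 = -1552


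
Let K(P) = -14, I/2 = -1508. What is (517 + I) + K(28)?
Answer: -2513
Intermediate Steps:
I = -3016 (I = 2*(-1508) = -3016)
(517 + I) + K(28) = (517 - 3016) - 14 = -2499 - 14 = -2513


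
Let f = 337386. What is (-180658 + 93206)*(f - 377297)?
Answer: 3490296772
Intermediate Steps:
(-180658 + 93206)*(f - 377297) = (-180658 + 93206)*(337386 - 377297) = -87452*(-39911) = 3490296772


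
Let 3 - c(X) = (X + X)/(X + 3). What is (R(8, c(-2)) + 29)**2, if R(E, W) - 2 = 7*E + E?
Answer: 9025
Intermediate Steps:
c(X) = 3 - 2*X/(3 + X) (c(X) = 3 - (X + X)/(X + 3) = 3 - 2*X/(3 + X))
R(E, W) = 2 + 8*E (R(E, W) = 2 + (7*E + E) = 2 + 8*E)
(R(8, c(-2)) + 29)**2 = ((2 + 8*8) + 29)**2 = ((2 + 64) + 29)**2 = (66 + 29)**2 = 95**2 = 9025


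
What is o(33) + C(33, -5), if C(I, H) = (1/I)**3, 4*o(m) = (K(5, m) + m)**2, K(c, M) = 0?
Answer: 39135397/143748 ≈ 272.25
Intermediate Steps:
o(m) = m**2/4 (o(m) = (0 + m)**2/4 = m**2/4)
C(I, H) = I**(-3)
o(33) + C(33, -5) = (1/4)*33**2 + 33**(-3) = (1/4)*1089 + 1/35937 = 1089/4 + 1/35937 = 39135397/143748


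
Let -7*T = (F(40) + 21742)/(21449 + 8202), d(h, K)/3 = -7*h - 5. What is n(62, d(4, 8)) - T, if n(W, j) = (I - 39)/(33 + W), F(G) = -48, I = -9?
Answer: -7901806/19717915 ≈ -0.40074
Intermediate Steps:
d(h, K) = -15 - 21*h (d(h, K) = 3*(-7*h - 5) = 3*(-5 - 7*h) = -15 - 21*h)
n(W, j) = -48/(33 + W) (n(W, j) = (-9 - 39)/(33 + W) = -48/(33 + W))
T = -21694/207557 (T = -(-48 + 21742)/(7*(21449 + 8202)) = -21694/(7*29651) = -⅐*21694/29651 = -21694/207557 ≈ -0.10452)
n(62, d(4, 8)) - T = -48/(33 + 62) - 1*(-21694/207557) = -48/95 + 21694/207557 = -7901806/19717915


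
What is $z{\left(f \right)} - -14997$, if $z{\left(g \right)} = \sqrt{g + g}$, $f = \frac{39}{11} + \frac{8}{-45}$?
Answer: $14997 + \frac{\sqrt{183370}}{165} \approx 15000.0$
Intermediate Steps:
$f = \frac{1667}{495}$ ($f = 39 \cdot \frac{1}{11} + 8 \left(- \frac{1}{45}\right) = \frac{39}{11} - \frac{8}{45} = \frac{1667}{495} \approx 3.3677$)
$z{\left(g \right)} = \sqrt{2} \sqrt{g}$ ($z{\left(g \right)} = \sqrt{2 g} = \sqrt{2} \sqrt{g}$)
$z{\left(f \right)} - -14997 = \sqrt{2} \sqrt{\frac{1667}{495}} - -14997 = \sqrt{2} \frac{\sqrt{91685}}{165} + 14997 = \frac{\sqrt{183370}}{165} + 14997 = 14997 + \frac{\sqrt{183370}}{165}$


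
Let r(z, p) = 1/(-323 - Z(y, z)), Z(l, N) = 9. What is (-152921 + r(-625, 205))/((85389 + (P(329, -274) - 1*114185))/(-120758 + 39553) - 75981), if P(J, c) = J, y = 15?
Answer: 4122759416465/2048442867816 ≈ 2.0126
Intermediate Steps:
r(z, p) = -1/332 (r(z, p) = 1/(-323 - 1*9) = 1/(-323 - 9) = 1/(-332) = -1/332)
(-152921 + r(-625, 205))/((85389 + (P(329, -274) - 1*114185))/(-120758 + 39553) - 75981) = (-152921 - 1/332)/((85389 + (329 - 1*114185))/(-120758 + 39553) - 75981) = -50769773/(332*((85389 + (329 - 114185))/(-81205) - 75981)) = -50769773/(332*((85389 - 113856)*(-1/81205) - 75981)) = -50769773/(332*(-28467*(-1/81205) - 75981)) = -50769773/(332*(28467/81205 - 75981)) = -50769773/(332*(-6170008638/81205)) = -50769773/332*(-81205/6170008638) = 4122759416465/2048442867816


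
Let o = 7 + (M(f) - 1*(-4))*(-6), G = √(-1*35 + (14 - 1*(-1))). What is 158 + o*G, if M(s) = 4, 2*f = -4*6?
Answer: 158 - 82*I*√5 ≈ 158.0 - 183.36*I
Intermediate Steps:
f = -12 (f = (-4*6)/2 = (½)*(-24) = -12)
G = 2*I*√5 (G = √(-35 + (14 + 1)) = √(-35 + 15) = √(-20) = 2*I*√5 ≈ 4.4721*I)
o = -41 (o = 7 + (4 - 1*(-4))*(-6) = 7 + (4 + 4)*(-6) = 7 + 8*(-6) = 7 - 48 = -41)
158 + o*G = 158 - 82*I*√5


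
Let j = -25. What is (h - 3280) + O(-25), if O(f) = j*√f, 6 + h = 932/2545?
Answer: -8361938/2545 - 125*I ≈ -3285.6 - 125.0*I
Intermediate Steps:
h = -14338/2545 (h = -6 + 932/2545 = -14338/2545 ≈ -5.6338)
O(f) = -25*√f
(h - 3280) + O(-25) = (-14338/2545 - 3280) - 125*I = -8361938/2545 - 125*I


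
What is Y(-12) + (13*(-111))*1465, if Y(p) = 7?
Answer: -2113988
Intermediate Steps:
Y(-12) + (13*(-111))*1465 = 7 + (13*(-111))*1465 = 7 - 1443*1465 = 7 - 2113995 = -2113988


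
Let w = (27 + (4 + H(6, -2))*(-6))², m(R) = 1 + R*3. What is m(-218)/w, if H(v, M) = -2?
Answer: -653/225 ≈ -2.9022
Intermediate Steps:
m(R) = 1 + 3*R
w = 225 (w = (27 + (4 - 2)*(-6))² = (27 + 2*(-6))² = (27 - 12)² = 15² = 225)
m(-218)/w = (1 + 3*(-218))/225 = (1 - 654)*(1/225) = -653*1/225 = -653/225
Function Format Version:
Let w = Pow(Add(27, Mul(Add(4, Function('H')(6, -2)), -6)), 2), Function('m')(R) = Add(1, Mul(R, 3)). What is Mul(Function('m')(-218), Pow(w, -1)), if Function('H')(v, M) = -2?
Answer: Rational(-653, 225) ≈ -2.9022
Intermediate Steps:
Function('m')(R) = Add(1, Mul(3, R))
w = 225 (w = Pow(Add(27, Mul(Add(4, -2), -6)), 2) = Pow(Add(27, Mul(2, -6)), 2) = Pow(Add(27, -12), 2) = Pow(15, 2) = 225)
Mul(Function('m')(-218), Pow(w, -1)) = Mul(Add(1, Mul(3, -218)), Pow(225, -1)) = Mul(Add(1, -654), Rational(1, 225)) = Mul(-653, Rational(1, 225)) = Rational(-653, 225)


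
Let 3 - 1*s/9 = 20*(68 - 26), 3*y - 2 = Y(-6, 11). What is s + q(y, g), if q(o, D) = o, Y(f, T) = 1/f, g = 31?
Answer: -135583/18 ≈ -7532.4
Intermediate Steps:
y = 11/18 (y = 2/3 + (1/3)/(-6) = 2/3 + (1/3)*(-1/6) = 2/3 - 1/18 = 11/18 ≈ 0.61111)
s = -7533 (s = 27 - 180*(68 - 26) = 27 - 180*42 = 27 - 9*840 = 27 - 7560 = -7533)
s + q(y, g) = -7533 + 11/18 = -135583/18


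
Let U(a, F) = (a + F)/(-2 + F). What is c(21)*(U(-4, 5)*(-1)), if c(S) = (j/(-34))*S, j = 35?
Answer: 245/34 ≈ 7.2059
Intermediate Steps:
U(a, F) = (F + a)/(-2 + F)
c(S) = -35*S/34 (c(S) = (35/(-34))*S = (35*(-1/34))*S = -35*S/34)
c(21)*(U(-4, 5)*(-1)) = (-35/34*21)*(((5 - 4)/(-2 + 5))*(-1)) = -735*1/3*(-1)/34 = -735*(⅓)*1*(-1)/34 = -245*(-1)/34 = -735/34*(-⅓) = 245/34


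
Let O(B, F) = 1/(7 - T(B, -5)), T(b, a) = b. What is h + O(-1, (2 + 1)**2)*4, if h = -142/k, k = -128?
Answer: 103/64 ≈ 1.6094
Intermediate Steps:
O(B, F) = 1/(7 - B)
h = 71/64 (h = -142/(-128) = -142*(-1/128) = 71/64 ≈ 1.1094)
h + O(-1, (2 + 1)**2)*4 = 71/64 - 1/(-7 - 1)*4 = 71/64 - 1/(-8)*4 = 71/64 - 1*(-1/8)*4 = 71/64 + (1/8)*4 = 71/64 + 1/2 = 103/64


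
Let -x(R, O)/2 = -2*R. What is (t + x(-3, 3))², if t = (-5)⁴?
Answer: 375769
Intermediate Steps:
x(R, O) = 4*R (x(R, O) = -(-4)*R = 4*R)
t = 625
(t + x(-3, 3))² = (625 + 4*(-3))² = (625 - 12)² = 613² = 375769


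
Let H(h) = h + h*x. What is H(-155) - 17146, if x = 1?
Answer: -17456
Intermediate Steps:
H(h) = 2*h (H(h) = h + h*1 = h + h = 2*h)
H(-155) - 17146 = 2*(-155) - 17146 = -310 - 17146 = -17456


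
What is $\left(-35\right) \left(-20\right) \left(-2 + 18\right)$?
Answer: $11200$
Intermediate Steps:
$\left(-35\right) \left(-20\right) \left(-2 + 18\right) = 700 \cdot 16 = 11200$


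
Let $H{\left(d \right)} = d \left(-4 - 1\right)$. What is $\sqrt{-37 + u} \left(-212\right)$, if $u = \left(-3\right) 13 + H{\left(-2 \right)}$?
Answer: $- 212 i \sqrt{66} \approx - 1722.3 i$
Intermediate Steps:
$H{\left(d \right)} = - 5 d$ ($H{\left(d \right)} = d \left(-5\right) = - 5 d$)
$u = -29$ ($u = \left(-3\right) 13 - -10 = -39 + 10 = -29$)
$\sqrt{-37 + u} \left(-212\right) = \sqrt{-37 - 29} \left(-212\right) = \sqrt{-66} \left(-212\right) = i \sqrt{66} \left(-212\right) = - 212 i \sqrt{66}$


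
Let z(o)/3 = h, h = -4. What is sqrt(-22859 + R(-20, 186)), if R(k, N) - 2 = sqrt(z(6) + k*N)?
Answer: sqrt(-22857 + 2*I*sqrt(933)) ≈ 0.202 + 151.19*I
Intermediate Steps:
z(o) = -12 (z(o) = 3*(-4) = -12)
R(k, N) = 2 + sqrt(-12 + N*k) (R(k, N) = 2 + sqrt(-12 + k*N) = 2 + sqrt(-12 + N*k))
sqrt(-22859 + R(-20, 186)) = sqrt(-22859 + (2 + sqrt(-12 + 186*(-20)))) = sqrt(-22859 + (2 + sqrt(-12 - 3720))) = sqrt(-22859 + (2 + sqrt(-3732))) = sqrt(-22859 + (2 + 2*I*sqrt(933))) = sqrt(-22857 + 2*I*sqrt(933))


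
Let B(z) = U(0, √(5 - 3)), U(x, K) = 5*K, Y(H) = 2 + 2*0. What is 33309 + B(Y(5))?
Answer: 33309 + 5*√2 ≈ 33316.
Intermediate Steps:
Y(H) = 2 (Y(H) = 2 + 0 = 2)
B(z) = 5*√2 (B(z) = 5*√(5 - 3) = 5*√2)
33309 + B(Y(5)) = 33309 + 5*√2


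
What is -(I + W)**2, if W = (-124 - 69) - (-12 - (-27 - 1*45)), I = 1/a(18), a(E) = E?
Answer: -20729809/324 ≈ -63981.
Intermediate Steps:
I = 1/18 ≈ 0.055556
W = -253 (W = -193 - (-12 - (-27 - 45)) = -193 - (-12 - 1*(-72)) = -193 - (-12 + 72) = -193 - 1*60 = -193 - 60 = -253)
-(I + W)**2 = -(1/18 - 253)**2 = -(-4553/18)**2 = -1*20729809/324 = -20729809/324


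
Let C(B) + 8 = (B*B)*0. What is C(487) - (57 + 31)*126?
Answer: -11096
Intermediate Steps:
C(B) = -8 (C(B) = -8 + (B*B)*0 = -8 + B²*0 = -8 + 0 = -8)
C(487) - (57 + 31)*126 = -8 - (57 + 31)*126 = -8 - 88*126 = -8 - 1*11088 = -8 - 11088 = -11096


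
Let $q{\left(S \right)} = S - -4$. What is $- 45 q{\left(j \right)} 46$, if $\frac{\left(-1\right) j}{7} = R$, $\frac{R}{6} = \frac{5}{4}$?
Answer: $100395$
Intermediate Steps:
$R = \frac{15}{2}$ ($R = 6 \cdot \frac{5}{4} = \frac{15}{2} \approx 7.5$)
$j = - \frac{105}{2}$ ($j = \left(-7\right) \frac{15}{2} = - \frac{105}{2} \approx -52.5$)
$q{\left(S \right)} = 4 + S$ ($q{\left(S \right)} = S + 4 = 4 + S$)
$- 45 q{\left(j \right)} 46 = - 45 \left(4 - \frac{105}{2}\right) 46 = \left(-45\right) \left(- \frac{97}{2}\right) 46 = \frac{4365}{2} \cdot 46 = 100395$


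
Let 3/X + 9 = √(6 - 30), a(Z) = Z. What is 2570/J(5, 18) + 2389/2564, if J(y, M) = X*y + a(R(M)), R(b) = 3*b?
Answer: 165199741/3325508 + 1028*I*√6/3891 ≈ 49.677 + 0.64715*I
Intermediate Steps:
X = 3/(-9 + 2*I*√6) (X = 3/(-9 + √(6 - 30)) = 3/(-9 + √(-24)) = 3/(-9 + 2*I*√6) ≈ -0.25714 - 0.13997*I)
J(y, M) = 3*M + y*(-9/35 - 2*I*√6/35) (J(y, M) = (-9/35 - 2*I*√6/35)*y + 3*M = y*(-9/35 - 2*I*√6/35) + 3*M = 3*M + y*(-9/35 - 2*I*√6/35))
2570/J(5, 18) + 2389/2564 = 2570/(3*18 - 1/35*5*(9 + 2*I*√6)) + 2389/2564 = 2570/(54 + (-9/7 - 2*I*√6/7)) + 2389*(1/2564) = 2570/(369/7 - 2*I*√6/7) + 2389/2564 = 2389/2564 + 2570/(369/7 - 2*I*√6/7)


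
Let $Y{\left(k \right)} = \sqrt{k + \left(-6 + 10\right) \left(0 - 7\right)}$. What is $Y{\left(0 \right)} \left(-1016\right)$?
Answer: $- 2032 i \sqrt{7} \approx - 5376.2 i$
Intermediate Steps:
$Y{\left(k \right)} = \sqrt{-28 + k}$ ($Y{\left(k \right)} = \sqrt{k + 4 \left(-7\right)} = \sqrt{k - 28} = \sqrt{-28 + k}$)
$Y{\left(0 \right)} \left(-1016\right) = \sqrt{-28 + 0} \left(-1016\right) = \sqrt{-28} \left(-1016\right) = 2 i \sqrt{7} \left(-1016\right) = - 2032 i \sqrt{7}$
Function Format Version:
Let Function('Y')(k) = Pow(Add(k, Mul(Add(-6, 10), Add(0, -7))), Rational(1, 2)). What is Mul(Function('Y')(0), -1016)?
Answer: Mul(-2032, I, Pow(7, Rational(1, 2))) ≈ Mul(-5376.2, I)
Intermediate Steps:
Function('Y')(k) = Pow(Add(-28, k), Rational(1, 2)) (Function('Y')(k) = Pow(Add(k, Mul(4, -7)), Rational(1, 2)) = Pow(Add(k, -28), Rational(1, 2)) = Pow(Add(-28, k), Rational(1, 2)))
Mul(Function('Y')(0), -1016) = Mul(Pow(Add(-28, 0), Rational(1, 2)), -1016) = Mul(Pow(-28, Rational(1, 2)), -1016) = Mul(Mul(2, I, Pow(7, Rational(1, 2))), -1016) = Mul(-2032, I, Pow(7, Rational(1, 2)))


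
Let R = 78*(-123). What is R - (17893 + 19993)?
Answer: -47480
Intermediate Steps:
R = -9594
R - (17893 + 19993) = -9594 - (17893 + 19993) = -9594 - 1*37886 = -9594 - 37886 = -47480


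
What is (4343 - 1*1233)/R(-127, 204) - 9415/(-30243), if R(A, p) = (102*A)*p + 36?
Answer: 826194499/2663984898 ≈ 0.31013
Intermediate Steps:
R(A, p) = 36 + 102*A*p (R(A, p) = 102*A*p + 36 = 36 + 102*A*p)
(4343 - 1*1233)/R(-127, 204) - 9415/(-30243) = (4343 - 1*1233)/(36 + 102*(-127)*204) - 9415/(-30243) = (4343 - 1233)/(36 - 2642616) - 9415*(-1/30243) = 3110/(-2642580) + 9415/30243 = 3110*(-1/2642580) + 9415/30243 = -311/264258 + 9415/30243 = 826194499/2663984898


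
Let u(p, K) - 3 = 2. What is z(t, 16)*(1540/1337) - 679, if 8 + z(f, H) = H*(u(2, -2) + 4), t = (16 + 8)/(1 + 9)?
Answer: -99769/191 ≈ -522.35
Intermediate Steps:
u(p, K) = 5 (u(p, K) = 3 + 2 = 5)
t = 12/5 (t = 24/10 = 24*(⅒) = 12/5 ≈ 2.4000)
z(f, H) = -8 + 9*H (z(f, H) = -8 + H*(5 + 4) = -8 + H*9 = -8 + 9*H)
z(t, 16)*(1540/1337) - 679 = (-8 + 9*16)*(1540/1337) - 679 = (-8 + 144)*(1540*(1/1337)) - 679 = 136*(220/191) - 679 = 29920/191 - 679 = -99769/191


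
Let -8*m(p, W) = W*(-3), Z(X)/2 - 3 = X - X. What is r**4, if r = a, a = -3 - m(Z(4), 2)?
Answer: 50625/256 ≈ 197.75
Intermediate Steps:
Z(X) = 6 (Z(X) = 6 + 2*(X - X) = 6 + 2*0 = 6 + 0 = 6)
m(p, W) = 3*W/8 (m(p, W) = -W*(-3)/8 = -(-3)*W/8 = 3*W/8)
a = -15/4 (a = -3 - 3*2/8 = -3 - 1*3/4 = -3 - 3/4 = -15/4 ≈ -3.7500)
r = -15/4 ≈ -3.7500
r**4 = (-15/4)**4 = 50625/256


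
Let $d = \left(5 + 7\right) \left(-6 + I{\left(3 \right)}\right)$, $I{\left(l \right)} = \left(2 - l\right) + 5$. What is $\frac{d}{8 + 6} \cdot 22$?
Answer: $- \frac{264}{7} \approx -37.714$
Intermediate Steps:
$I{\left(l \right)} = 7 - l$
$d = -24$ ($d = \left(5 + 7\right) \left(-6 + \left(7 - 3\right)\right) = 12 \left(-6 + \left(7 - 3\right)\right) = 12 \left(-6 + 4\right) = 12 \left(-2\right) = -24$)
$\frac{d}{8 + 6} \cdot 22 = \frac{1}{8 + 6} \left(-24\right) 22 = \frac{1}{14} \left(-24\right) 22 = \left(- \frac{12}{7}\right) 22 = - \frac{264}{7}$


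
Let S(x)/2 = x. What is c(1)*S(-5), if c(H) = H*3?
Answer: -30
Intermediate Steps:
c(H) = 3*H
S(x) = 2*x
c(1)*S(-5) = (3*1)*(2*(-5)) = 3*(-10) = -30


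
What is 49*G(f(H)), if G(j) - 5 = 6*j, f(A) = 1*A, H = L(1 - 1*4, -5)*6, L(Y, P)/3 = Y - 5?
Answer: -42091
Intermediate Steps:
L(Y, P) = -15 + 3*Y (L(Y, P) = 3*(Y - 5) = 3*(-5 + Y) = -15 + 3*Y)
H = -144 (H = (-15 + 3*(1 - 1*4))*6 = (-15 + 3*(1 - 4))*6 = (-15 + 3*(-3))*6 = (-15 - 9)*6 = -24*6 = -144)
f(A) = A
G(j) = 5 + 6*j
49*G(f(H)) = 49*(5 + 6*(-144)) = 49*(5 - 864) = 49*(-859) = -42091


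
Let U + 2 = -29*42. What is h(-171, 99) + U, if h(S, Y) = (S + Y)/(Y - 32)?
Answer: -81812/67 ≈ -1221.1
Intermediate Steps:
h(S, Y) = (S + Y)/(-32 + Y)
U = -1220 (U = -2 - 29*42 = -2 - 1218 = -1220)
h(-171, 99) + U = (-171 + 99)/(-32 + 99) - 1220 = -72/67 - 1220 = -81812/67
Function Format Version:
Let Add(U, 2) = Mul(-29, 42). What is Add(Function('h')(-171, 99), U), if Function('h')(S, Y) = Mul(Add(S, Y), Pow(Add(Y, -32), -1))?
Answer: Rational(-81812, 67) ≈ -1221.1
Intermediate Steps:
Function('h')(S, Y) = Mul(Pow(Add(-32, Y), -1), Add(S, Y)) (Function('h')(S, Y) = Mul(Add(S, Y), Pow(Add(-32, Y), -1)) = Mul(Pow(Add(-32, Y), -1), Add(S, Y)))
U = -1220 (U = Add(-2, Mul(-29, 42)) = Add(-2, -1218) = -1220)
Add(Function('h')(-171, 99), U) = Add(Mul(Pow(Add(-32, 99), -1), Add(-171, 99)), -1220) = Add(Mul(Pow(67, -1), -72), -1220) = Add(Mul(Rational(1, 67), -72), -1220) = Add(Rational(-72, 67), -1220) = Rational(-81812, 67)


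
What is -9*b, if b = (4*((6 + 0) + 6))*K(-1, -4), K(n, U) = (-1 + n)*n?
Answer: -864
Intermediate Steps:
K(n, U) = n*(-1 + n)
b = 96 (b = (4*((6 + 0) + 6))*(-(-1 - 1)) = (4*(6 + 6))*(-1*(-2)) = (4*12)*2 = 48*2 = 96)
-9*b = -9*96 = -864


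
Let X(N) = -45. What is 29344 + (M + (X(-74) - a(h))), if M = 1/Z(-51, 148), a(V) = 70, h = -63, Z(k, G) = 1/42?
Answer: 29271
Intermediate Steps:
Z(k, G) = 1/42
M = 42 (M = 1/(1/42) = 42)
29344 + (M + (X(-74) - a(h))) = 29344 + (42 + (-45 - 1*70)) = 29344 + (42 + (-45 - 70)) = 29344 + (42 - 115) = 29344 - 73 = 29271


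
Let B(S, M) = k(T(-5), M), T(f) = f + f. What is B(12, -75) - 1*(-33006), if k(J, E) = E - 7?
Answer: 32924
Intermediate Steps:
T(f) = 2*f
k(J, E) = -7 + E
B(S, M) = -7 + M
B(12, -75) - 1*(-33006) = (-7 - 75) - 1*(-33006) = -82 + 33006 = 32924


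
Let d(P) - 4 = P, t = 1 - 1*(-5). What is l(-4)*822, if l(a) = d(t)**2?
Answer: 82200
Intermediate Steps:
t = 6 (t = 1 + 5 = 6)
d(P) = 4 + P
l(a) = 100 (l(a) = (4 + 6)**2 = 10**2 = 100)
l(-4)*822 = 100*822 = 82200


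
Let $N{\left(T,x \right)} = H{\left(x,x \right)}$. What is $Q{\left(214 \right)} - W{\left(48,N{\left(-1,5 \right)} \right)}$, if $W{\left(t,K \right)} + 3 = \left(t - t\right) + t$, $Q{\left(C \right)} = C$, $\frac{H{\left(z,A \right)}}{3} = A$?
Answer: $169$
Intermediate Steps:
$H{\left(z,A \right)} = 3 A$
$N{\left(T,x \right)} = 3 x$
$W{\left(t,K \right)} = -3 + t$ ($W{\left(t,K \right)} = -3 + \left(\left(t - t\right) + t\right) = -3 + \left(0 + t\right) = -3 + t$)
$Q{\left(214 \right)} - W{\left(48,N{\left(-1,5 \right)} \right)} = 214 - \left(-3 + 48\right) = 214 - 45 = 169$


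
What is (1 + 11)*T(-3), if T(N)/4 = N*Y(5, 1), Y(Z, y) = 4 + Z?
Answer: -1296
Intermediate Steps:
T(N) = 36*N (T(N) = 4*(N*(4 + 5)) = 4*(N*9) = 4*(9*N) = 36*N)
(1 + 11)*T(-3) = (1 + 11)*(36*(-3)) = 12*(-108) = -1296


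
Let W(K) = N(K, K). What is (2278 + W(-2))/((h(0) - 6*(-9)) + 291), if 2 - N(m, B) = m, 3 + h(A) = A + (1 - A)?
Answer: 326/49 ≈ 6.6531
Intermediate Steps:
h(A) = -2 (h(A) = -3 + (A + (1 - A)) = -3 + 1 = -2)
N(m, B) = 2 - m
W(K) = 2 - K
(2278 + W(-2))/((h(0) - 6*(-9)) + 291) = (2278 + (2 - 1*(-2)))/((-2 - 6*(-9)) + 291) = (2278 + (2 + 2))/((-2 + 54) + 291) = (2278 + 4)/(52 + 291) = 2282/343 = 2282*(1/343) = 326/49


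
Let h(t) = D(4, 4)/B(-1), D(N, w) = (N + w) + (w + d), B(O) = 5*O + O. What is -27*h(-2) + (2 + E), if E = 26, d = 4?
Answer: 100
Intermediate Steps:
B(O) = 6*O
D(N, w) = 4 + N + 2*w (D(N, w) = (N + w) + (w + 4) = (N + w) + (4 + w) = 4 + N + 2*w)
h(t) = -8/3 (h(t) = (4 + 4 + 2*4)/((6*(-1))) = (4 + 4 + 8)/(-6) = 16*(-⅙) = -8/3)
-27*h(-2) + (2 + E) = -27*(-8/3) + (2 + 26) = 72 + 28 = 100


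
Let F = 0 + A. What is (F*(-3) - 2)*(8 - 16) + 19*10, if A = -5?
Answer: 86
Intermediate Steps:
F = -5 (F = 0 - 5 = -5)
(F*(-3) - 2)*(8 - 16) + 19*10 = (-5*(-3) - 2)*(8 - 16) + 19*10 = (15 - 2)*(-8) + 190 = 13*(-8) + 190 = -104 + 190 = 86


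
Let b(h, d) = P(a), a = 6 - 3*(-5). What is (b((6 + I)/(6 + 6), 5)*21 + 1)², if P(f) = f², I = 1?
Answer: 85784644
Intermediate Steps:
a = 21 (a = 6 + 15 = 21)
b(h, d) = 441 (b(h, d) = 21² = 441)
(b((6 + I)/(6 + 6), 5)*21 + 1)² = (441*21 + 1)² = (9261 + 1)² = 9262² = 85784644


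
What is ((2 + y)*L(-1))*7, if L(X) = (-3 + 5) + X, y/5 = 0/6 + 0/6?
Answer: 14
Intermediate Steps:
y = 0 (y = 5*(0/6 + 0/6) = 5*(0*(⅙) + 0*(⅙)) = 5*(0 + 0) = 5*0 = 0)
L(X) = 2 + X
((2 + y)*L(-1))*7 = ((2 + 0)*(2 - 1))*7 = (2*1)*7 = 2*7 = 14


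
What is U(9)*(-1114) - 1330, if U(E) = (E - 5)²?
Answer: -19154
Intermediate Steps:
U(E) = (-5 + E)²
U(9)*(-1114) - 1330 = (-5 + 9)²*(-1114) - 1330 = 4²*(-1114) - 1330 = 16*(-1114) - 1330 = -17824 - 1330 = -19154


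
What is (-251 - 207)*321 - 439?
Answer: -147457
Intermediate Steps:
(-251 - 207)*321 - 439 = -458*321 - 439 = -147018 - 439 = -147457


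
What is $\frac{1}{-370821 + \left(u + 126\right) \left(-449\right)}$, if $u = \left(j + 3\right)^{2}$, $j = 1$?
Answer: $- \frac{1}{434579} \approx -2.3011 \cdot 10^{-6}$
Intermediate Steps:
$u = 16$ ($u = \left(1 + 3\right)^{2} = 4^{2} = 16$)
$\frac{1}{-370821 + \left(u + 126\right) \left(-449\right)} = \frac{1}{-370821 + \left(16 + 126\right) \left(-449\right)} = \frac{1}{-370821 + 142 \left(-449\right)} = \frac{1}{-370821 - 63758} = \frac{1}{-434579} = - \frac{1}{434579}$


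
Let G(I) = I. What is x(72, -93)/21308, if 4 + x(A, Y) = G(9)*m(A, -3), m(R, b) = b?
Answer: -31/21308 ≈ -0.0014549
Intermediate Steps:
x(A, Y) = -31 (x(A, Y) = -4 + 9*(-3) = -4 - 27 = -31)
x(72, -93)/21308 = -31/21308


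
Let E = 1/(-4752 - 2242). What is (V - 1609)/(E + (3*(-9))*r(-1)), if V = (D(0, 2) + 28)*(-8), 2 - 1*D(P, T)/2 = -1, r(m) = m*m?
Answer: 13155714/188839 ≈ 69.666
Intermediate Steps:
r(m) = m²
D(P, T) = 6 (D(P, T) = 4 - 2*(-1) = 4 + 2 = 6)
E = -1/6994 (E = 1/(-6994) = -1/6994 ≈ -0.00014298)
V = -272 (V = (6 + 28)*(-8) = 34*(-8) = -272)
(V - 1609)/(E + (3*(-9))*r(-1)) = (-272 - 1609)/(-1/6994 + (3*(-9))*(-1)²) = -1881/(-1/6994 - 27*1) = -1881/(-1/6994 - 27) = -1881/(-188839/6994) = -1881*(-6994/188839) = 13155714/188839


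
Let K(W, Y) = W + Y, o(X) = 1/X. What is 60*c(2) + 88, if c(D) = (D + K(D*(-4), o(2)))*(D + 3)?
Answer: -1562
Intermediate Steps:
c(D) = (1/2 - 3*D)*(3 + D) (c(D) = (D + (D*(-4) + 1/2))*(D + 3) = (D + (-4*D + 1/2))*(3 + D) = (D + (1/2 - 4*D))*(3 + D) = (1/2 - 3*D)*(3 + D))
60*c(2) + 88 = 60*(3/2 - 3*2**2 - 17/2*2) + 88 = 60*(3/2 - 3*4 - 17) + 88 = 60*(3/2 - 12 - 17) + 88 = 60*(-55/2) + 88 = -1650 + 88 = -1562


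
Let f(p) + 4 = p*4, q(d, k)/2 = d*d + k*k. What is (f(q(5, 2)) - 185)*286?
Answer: 12298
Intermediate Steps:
q(d, k) = 2*d**2 + 2*k**2 (q(d, k) = 2*(d*d + k*k) = 2*(d**2 + k**2) = 2*d**2 + 2*k**2)
f(p) = -4 + 4*p (f(p) = -4 + p*4 = -4 + 4*p)
(f(q(5, 2)) - 185)*286 = ((-4 + 4*(2*5**2 + 2*2**2)) - 185)*286 = ((-4 + 4*(2*25 + 2*4)) - 185)*286 = ((-4 + 4*(50 + 8)) - 185)*286 = ((-4 + 4*58) - 185)*286 = ((-4 + 232) - 185)*286 = (228 - 185)*286 = 43*286 = 12298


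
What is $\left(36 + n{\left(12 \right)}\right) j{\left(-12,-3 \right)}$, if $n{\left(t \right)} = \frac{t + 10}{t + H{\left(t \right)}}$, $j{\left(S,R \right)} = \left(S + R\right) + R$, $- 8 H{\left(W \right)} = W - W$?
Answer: $-681$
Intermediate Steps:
$H{\left(W \right)} = 0$ ($H{\left(W \right)} = - \frac{W - W}{8} = \left(- \frac{1}{8}\right) 0 = 0$)
$j{\left(S,R \right)} = S + 2 R$ ($j{\left(S,R \right)} = \left(R + S\right) + R = S + 2 R$)
$n{\left(t \right)} = \frac{10 + t}{t}$ ($n{\left(t \right)} = \frac{t + 10}{t + 0} = \frac{10 + t}{t}$)
$\left(36 + n{\left(12 \right)}\right) j{\left(-12,-3 \right)} = \left(36 + \frac{10 + 12}{12}\right) \left(-12 + 2 \left(-3\right)\right) = \left(36 + \frac{1}{12} \cdot 22\right) \left(-12 - 6\right) = \left(36 + \frac{11}{6}\right) \left(-18\right) = \frac{227}{6} \left(-18\right) = -681$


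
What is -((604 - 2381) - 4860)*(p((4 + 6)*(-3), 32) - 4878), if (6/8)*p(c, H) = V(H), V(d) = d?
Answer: -96276322/3 ≈ -3.2092e+7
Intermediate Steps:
p(c, H) = 4*H/3
-((604 - 2381) - 4860)*(p((4 + 6)*(-3), 32) - 4878) = -((604 - 2381) - 4860)*((4/3)*32 - 4878) = -(-1777 - 4860)*(128/3 - 4878) = -(-6637)*(-14506)/3 = -1*96276322/3 = -96276322/3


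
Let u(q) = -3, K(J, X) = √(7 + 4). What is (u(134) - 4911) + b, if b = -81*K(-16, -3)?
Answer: -4914 - 81*√11 ≈ -5182.6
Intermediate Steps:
K(J, X) = √11
b = -81*√11 ≈ -268.65
(u(134) - 4911) + b = (-3 - 4911) - 81*√11 = -4914 - 81*√11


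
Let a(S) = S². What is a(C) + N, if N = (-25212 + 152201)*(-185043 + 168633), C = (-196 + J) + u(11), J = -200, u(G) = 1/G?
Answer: -252131662265/121 ≈ -2.0837e+9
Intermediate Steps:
C = -4355/11 (C = (-196 - 200) + 1/11 = -396 + 1/11 = -4355/11 ≈ -395.91)
N = -2083889490 (N = 126989*(-16410) = -2083889490)
a(C) + N = (-4355/11)² - 2083889490 = 18966025/121 - 2083889490 = -252131662265/121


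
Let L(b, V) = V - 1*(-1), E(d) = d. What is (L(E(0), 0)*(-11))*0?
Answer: 0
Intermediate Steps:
L(b, V) = 1 + V (L(b, V) = V + 1 = 1 + V)
(L(E(0), 0)*(-11))*0 = ((1 + 0)*(-11))*0 = (1*(-11))*0 = -11*0 = 0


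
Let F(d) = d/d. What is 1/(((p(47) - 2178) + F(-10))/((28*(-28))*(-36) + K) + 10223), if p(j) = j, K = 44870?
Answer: 36547/373618916 ≈ 9.7819e-5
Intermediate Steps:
F(d) = 1
1/(((p(47) - 2178) + F(-10))/((28*(-28))*(-36) + K) + 10223) = 1/(((47 - 2178) + 1)/((28*(-28))*(-36) + 44870) + 10223) = 1/((-2131 + 1)/(-784*(-36) + 44870) + 10223) = 1/(-2130/(28224 + 44870) + 10223) = 1/(-2130/73094 + 10223) = 1/(-2130*1/73094 + 10223) = 1/(-1065/36547 + 10223) = 1/(373618916/36547) = 36547/373618916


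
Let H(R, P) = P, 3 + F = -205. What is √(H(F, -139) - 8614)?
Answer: I*√8753 ≈ 93.557*I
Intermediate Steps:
F = -208 (F = -3 - 205 = -208)
√(H(F, -139) - 8614) = √(-139 - 8614) = √(-8753) = I*√8753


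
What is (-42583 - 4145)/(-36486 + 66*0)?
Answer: 2596/2027 ≈ 1.2807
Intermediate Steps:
(-42583 - 4145)/(-36486 + 66*0) = -46728/(-36486 + 0) = -46728/(-36486) = -46728*(-1/36486) = 2596/2027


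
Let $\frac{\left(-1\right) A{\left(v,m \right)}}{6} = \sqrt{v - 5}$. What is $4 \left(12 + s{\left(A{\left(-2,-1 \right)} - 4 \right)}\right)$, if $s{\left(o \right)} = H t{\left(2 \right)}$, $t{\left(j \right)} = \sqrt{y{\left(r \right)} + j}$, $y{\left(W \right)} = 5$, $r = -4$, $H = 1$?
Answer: $48 + 4 \sqrt{7} \approx 58.583$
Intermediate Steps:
$A{\left(v,m \right)} = - 6 \sqrt{-5 + v}$ ($A{\left(v,m \right)} = - 6 \sqrt{v - 5} = - 6 \sqrt{-5 + v}$)
$t{\left(j \right)} = \sqrt{5 + j}$
$s{\left(o \right)} = \sqrt{7}$ ($s{\left(o \right)} = 1 \sqrt{5 + 2} = 1 \sqrt{7} = \sqrt{7}$)
$4 \left(12 + s{\left(A{\left(-2,-1 \right)} - 4 \right)}\right) = 4 \left(12 + \sqrt{7}\right) = 48 + 4 \sqrt{7}$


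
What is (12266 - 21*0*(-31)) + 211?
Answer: 12477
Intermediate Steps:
(12266 - 21*0*(-31)) + 211 = (12266 + 0*(-31)) + 211 = (12266 + 0) + 211 = 12266 + 211 = 12477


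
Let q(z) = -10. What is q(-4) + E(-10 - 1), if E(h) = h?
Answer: -21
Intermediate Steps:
q(-4) + E(-10 - 1) = -10 + (-10 - 1) = -10 - 11 = -21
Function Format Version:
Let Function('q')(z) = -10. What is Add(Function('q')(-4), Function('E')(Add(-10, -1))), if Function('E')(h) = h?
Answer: -21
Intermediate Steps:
Add(Function('q')(-4), Function('E')(Add(-10, -1))) = Add(-10, Add(-10, -1)) = Add(-10, -11) = -21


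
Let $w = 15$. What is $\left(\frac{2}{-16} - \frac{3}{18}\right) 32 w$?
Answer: $-140$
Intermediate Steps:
$\left(\frac{2}{-16} - \frac{3}{18}\right) 32 w = \left(\frac{2}{-16} - \frac{3}{18}\right) 32 \cdot 15 = \left(2 \left(- \frac{1}{16}\right) - \frac{1}{6}\right) 32 \cdot 15 = \left(- \frac{1}{8} - \frac{1}{6}\right) 32 \cdot 15 = \left(- \frac{7}{24}\right) 32 \cdot 15 = \left(- \frac{28}{3}\right) 15 = -140$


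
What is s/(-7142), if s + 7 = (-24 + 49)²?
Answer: -309/3571 ≈ -0.086530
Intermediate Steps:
s = 618 (s = -7 + (-24 + 49)² = -7 + 25² = -7 + 625 = 618)
s/(-7142) = 618/(-7142) = 618*(-1/7142) = -309/3571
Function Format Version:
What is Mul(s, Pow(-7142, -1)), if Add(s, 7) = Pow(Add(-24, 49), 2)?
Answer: Rational(-309, 3571) ≈ -0.086530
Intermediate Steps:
s = 618 (s = Add(-7, Pow(Add(-24, 49), 2)) = Add(-7, Pow(25, 2)) = Add(-7, 625) = 618)
Mul(s, Pow(-7142, -1)) = Mul(618, Pow(-7142, -1)) = Mul(618, Rational(-1, 7142)) = Rational(-309, 3571)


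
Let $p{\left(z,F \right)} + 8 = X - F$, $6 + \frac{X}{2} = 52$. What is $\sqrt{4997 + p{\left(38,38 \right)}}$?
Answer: $41 \sqrt{3} \approx 71.014$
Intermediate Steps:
$X = 92$ ($X = -12 + 2 \cdot 52 = -12 + 104 = 92$)
$p{\left(z,F \right)} = 84 - F$ ($p{\left(z,F \right)} = -8 - \left(-92 + F\right) = 84 - F$)
$\sqrt{4997 + p{\left(38,38 \right)}} = \sqrt{4997 + \left(84 - 38\right)} = \sqrt{4997 + 46} = \sqrt{5043} = 41 \sqrt{3}$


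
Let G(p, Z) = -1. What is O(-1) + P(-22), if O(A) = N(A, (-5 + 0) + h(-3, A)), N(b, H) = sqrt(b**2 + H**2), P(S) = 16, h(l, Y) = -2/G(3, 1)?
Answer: 16 + sqrt(10) ≈ 19.162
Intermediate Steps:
h(l, Y) = 2 (h(l, Y) = -2/(-1) = -2*(-1) = 2)
N(b, H) = sqrt(H**2 + b**2)
O(A) = sqrt(9 + A**2) (O(A) = sqrt(((-5 + 0) + 2)**2 + A**2) = sqrt((-5 + 2)**2 + A**2) = sqrt((-3)**2 + A**2) = sqrt(9 + A**2))
O(-1) + P(-22) = sqrt(9 + (-1)**2) + 16 = sqrt(9 + 1) + 16 = sqrt(10) + 16 = 16 + sqrt(10)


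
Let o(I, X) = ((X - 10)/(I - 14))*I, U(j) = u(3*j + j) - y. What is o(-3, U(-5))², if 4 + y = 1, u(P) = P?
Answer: 6561/289 ≈ 22.702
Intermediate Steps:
y = -3 (y = -4 + 1 = -3)
U(j) = 3 + 4*j (U(j) = (3*j + j) - 1*(-3) = 4*j + 3 = 3 + 4*j)
o(I, X) = I*(-10 + X)/(-14 + I) (o(I, X) = ((-10 + X)/(-14 + I))*I = I*(-10 + X)/(-14 + I))
o(-3, U(-5))² = (-3*(-10 + (3 + 4*(-5)))/(-14 - 3))² = (-3*(-10 + (3 - 20))/(-17))² = (-3*(-1/17)*(-10 - 17))² = (-3*(-1/17)*(-27))² = (-81/17)² = 6561/289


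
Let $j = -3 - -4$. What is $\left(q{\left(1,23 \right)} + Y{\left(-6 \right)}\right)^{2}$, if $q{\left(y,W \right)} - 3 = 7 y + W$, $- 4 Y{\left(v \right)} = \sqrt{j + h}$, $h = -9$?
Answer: $\frac{\left(66 - i \sqrt{2}\right)^{2}}{4} \approx 1088.5 - 46.669 i$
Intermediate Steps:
$j = 1$ ($j = -3 + 4 = 1$)
$Y{\left(v \right)} = - \frac{i \sqrt{2}}{2}$ ($Y{\left(v \right)} = - \frac{\sqrt{1 - 9}}{4} = - \frac{\sqrt{-8}}{4} = - \frac{2 i \sqrt{2}}{4} = - \frac{i \sqrt{2}}{2}$)
$q{\left(y,W \right)} = 3 + W + 7 y$ ($q{\left(y,W \right)} = 3 + \left(7 y + W\right) = 3 + \left(W + 7 y\right) = 3 + W + 7 y$)
$\left(q{\left(1,23 \right)} + Y{\left(-6 \right)}\right)^{2} = \left(\left(3 + 23 + 7 \cdot 1\right) - \frac{i \sqrt{2}}{2}\right)^{2} = \left(\left(3 + 23 + 7\right) - \frac{i \sqrt{2}}{2}\right)^{2} = \left(33 - \frac{i \sqrt{2}}{2}\right)^{2}$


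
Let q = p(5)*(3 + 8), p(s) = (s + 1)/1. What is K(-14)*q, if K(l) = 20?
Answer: 1320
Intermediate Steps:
p(s) = 1 + s (p(s) = 1*(1 + s) = 1 + s)
q = 66 (q = (1 + 5)*(3 + 8) = 6*11 = 66)
K(-14)*q = 20*66 = 1320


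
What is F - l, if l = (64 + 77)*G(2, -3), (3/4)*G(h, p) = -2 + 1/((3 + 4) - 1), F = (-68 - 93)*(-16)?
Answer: 8762/3 ≈ 2920.7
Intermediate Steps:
F = 2576 (F = -161*(-16) = 2576)
G(h, p) = -22/9 (G(h, p) = 4*(-2 + 1/((3 + 4) - 1))/3 = 4*(-2 + 1/(7 - 1))/3 = 4*(-2 + 1/6)/3 = 4*(-2 + ⅙)/3 = (4/3)*(-11/6) = -22/9)
l = -1034/3 (l = (64 + 77)*(-22/9) = 141*(-22/9) = -1034/3 ≈ -344.67)
F - l = 2576 - 1*(-1034/3) = 2576 + 1034/3 = 8762/3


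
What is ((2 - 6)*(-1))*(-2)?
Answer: -8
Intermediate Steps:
((2 - 6)*(-1))*(-2) = -4*(-1)*(-2) = 4*(-2) = -8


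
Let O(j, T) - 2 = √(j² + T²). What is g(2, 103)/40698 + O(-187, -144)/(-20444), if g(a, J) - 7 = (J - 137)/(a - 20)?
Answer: 11881/98529858 - √55705/20444 ≈ -0.011424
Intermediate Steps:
g(a, J) = 7 + (-137 + J)/(-20 + a) (g(a, J) = 7 + (J - 137)/(a - 20) = 7 + (-137 + J)/(-20 + a))
O(j, T) = 2 + √(T² + j²) (O(j, T) = 2 + √(j² + T²) = 2 + √(T² + j²))
g(2, 103)/40698 + O(-187, -144)/(-20444) = ((-277 + 103 + 7*2)/(-20 + 2))/40698 + (2 + √((-144)² + (-187)²))/(-20444) = ((-277 + 103 + 14)/(-18))*(1/40698) + (2 + √(20736 + 34969))*(-1/20444) = -1/18*(-160)*(1/40698) + (2 + √55705)*(-1/20444) = (80/9)*(1/40698) + (-1/10222 - √55705/20444) = 40/183141 + (-1/10222 - √55705/20444) = 11881/98529858 - √55705/20444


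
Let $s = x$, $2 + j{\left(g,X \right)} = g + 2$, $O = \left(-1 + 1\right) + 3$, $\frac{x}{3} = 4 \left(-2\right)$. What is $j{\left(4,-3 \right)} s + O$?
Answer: $-93$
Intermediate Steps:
$x = -24$ ($x = 3 \cdot 4 \left(-2\right) = 3 \left(-8\right) = -24$)
$O = 3$ ($O = 0 + 3 = 3$)
$j{\left(g,X \right)} = g$ ($j{\left(g,X \right)} = -2 + \left(g + 2\right) = -2 + \left(2 + g\right) = g$)
$s = -24$
$j{\left(4,-3 \right)} s + O = 4 \left(-24\right) + 3 = -96 + 3 = -93$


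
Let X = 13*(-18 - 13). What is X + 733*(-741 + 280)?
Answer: -338316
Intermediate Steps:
X = -403 (X = 13*(-31) = -403)
X + 733*(-741 + 280) = -403 + 733*(-741 + 280) = -403 + 733*(-461) = -403 - 337913 = -338316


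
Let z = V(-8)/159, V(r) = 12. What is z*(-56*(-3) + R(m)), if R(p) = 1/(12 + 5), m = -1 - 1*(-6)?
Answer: 11428/901 ≈ 12.684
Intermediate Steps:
m = 5 (m = -1 + 6 = 5)
R(p) = 1/17
z = 4/53 (z = 12/159 = 12*(1/159) = 4/53 ≈ 0.075472)
z*(-56*(-3) + R(m)) = 4*(-56*(-3) + 1/17)/53 = 4*(168 + 1/17)/53 = (4/53)*(2857/17) = 11428/901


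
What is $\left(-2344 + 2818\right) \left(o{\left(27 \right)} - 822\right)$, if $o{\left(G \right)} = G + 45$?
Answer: $-355500$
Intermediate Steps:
$o{\left(G \right)} = 45 + G$
$\left(-2344 + 2818\right) \left(o{\left(27 \right)} - 822\right) = \left(-2344 + 2818\right) \left(\left(45 + 27\right) - 822\right) = 474 \left(72 - 822\right) = 474 \left(-750\right) = -355500$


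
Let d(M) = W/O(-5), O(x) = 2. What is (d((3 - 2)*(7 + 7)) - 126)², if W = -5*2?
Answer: 17161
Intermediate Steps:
W = -10
d(M) = -5 (d(M) = -10/2 = -10*½ = -5)
(d((3 - 2)*(7 + 7)) - 126)² = (-5 - 126)² = (-131)² = 17161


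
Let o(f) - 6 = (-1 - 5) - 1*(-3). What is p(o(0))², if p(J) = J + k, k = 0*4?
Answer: 9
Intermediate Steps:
o(f) = 3 (o(f) = 6 + ((-1 - 5) - 1*(-3)) = 6 + (-6 + 3) = 6 - 3 = 3)
k = 0
p(J) = J (p(J) = J + 0 = J)
p(o(0))² = 3² = 9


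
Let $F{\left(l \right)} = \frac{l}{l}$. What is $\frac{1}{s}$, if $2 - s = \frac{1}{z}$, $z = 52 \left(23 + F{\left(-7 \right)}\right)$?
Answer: $\frac{1248}{2495} \approx 0.5002$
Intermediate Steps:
$F{\left(l \right)} = 1$
$z = 1248$ ($z = 52 \left(23 + 1\right) = 52 \cdot 24 = 1248$)
$s = \frac{2495}{1248}$ ($s = 2 - \frac{1}{1248} = \frac{2495}{1248} \approx 1.9992$)
$\frac{1}{s} = \frac{1}{\frac{2495}{1248}} = \frac{1248}{2495}$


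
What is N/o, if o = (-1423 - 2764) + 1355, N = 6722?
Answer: -3361/1416 ≈ -2.3736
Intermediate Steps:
o = -2832 (o = -4187 + 1355 = -2832)
N/o = 6722/(-2832) = 6722*(-1/2832) = -3361/1416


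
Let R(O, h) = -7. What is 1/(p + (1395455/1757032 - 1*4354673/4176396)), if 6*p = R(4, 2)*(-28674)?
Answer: 1834515354168/61369586311199515 ≈ 2.9893e-5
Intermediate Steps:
p = 33453 (p = (-7*(-28674))/6 = (1/6)*200718 = 33453)
1/(p + (1395455/1757032 - 1*4354673/4176396)) = 1/(33453 + (1395455/1757032 - 1*4354673/4176396)) = 1/(33453 + (1395455*(1/1757032) - 4354673*1/4176396)) = 1/(33453 + (1395455/1757032 - 4354673/4176396)) = 1/(33453 - 455831782589/1834515354168) = 1/(61369586311199515/1834515354168) = 1834515354168/61369586311199515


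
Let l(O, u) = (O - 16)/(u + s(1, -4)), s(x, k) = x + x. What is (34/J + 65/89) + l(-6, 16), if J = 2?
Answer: 13223/801 ≈ 16.508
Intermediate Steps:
s(x, k) = 2*x
l(O, u) = (-16 + O)/(2 + u) (l(O, u) = (O - 16)/(u + 2*1) = (-16 + O)/(u + 2) = (-16 + O)/(2 + u))
(34/J + 65/89) + l(-6, 16) = (34/2 + 65/89) + (-16 - 6)/(2 + 16) = (34*(½) + 65*(1/89)) - 22/18 = (17 + 65/89) + (1/18)*(-22) = 1578/89 - 11/9 = 13223/801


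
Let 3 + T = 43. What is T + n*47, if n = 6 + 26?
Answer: 1544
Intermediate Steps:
n = 32
T = 40 (T = -3 + 43 = 40)
T + n*47 = 40 + 32*47 = 40 + 1504 = 1544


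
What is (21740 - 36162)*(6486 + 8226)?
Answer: -212176464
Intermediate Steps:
(21740 - 36162)*(6486 + 8226) = -14422*14712 = -212176464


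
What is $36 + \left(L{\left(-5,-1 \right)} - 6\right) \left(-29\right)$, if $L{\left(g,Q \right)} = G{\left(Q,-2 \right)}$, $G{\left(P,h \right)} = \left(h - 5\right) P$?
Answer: $7$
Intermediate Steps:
$G{\left(P,h \right)} = P \left(-5 + h\right)$ ($G{\left(P,h \right)} = \left(-5 + h\right) P = P \left(-5 + h\right)$)
$L{\left(g,Q \right)} = - 7 Q$ ($L{\left(g,Q \right)} = Q \left(-5 - 2\right) = Q \left(-7\right) = - 7 Q$)
$36 + \left(L{\left(-5,-1 \right)} - 6\right) \left(-29\right) = 36 + \left(\left(-7\right) \left(-1\right) - 6\right) \left(-29\right) = 36 + \left(7 - 6\right) \left(-29\right) = 36 + 1 \left(-29\right) = 36 - 29 = 7$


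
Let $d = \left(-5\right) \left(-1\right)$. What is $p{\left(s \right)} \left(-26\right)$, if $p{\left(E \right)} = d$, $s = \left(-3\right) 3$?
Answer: $-130$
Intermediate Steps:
$s = -9$
$d = 5$
$p{\left(E \right)} = 5$
$p{\left(s \right)} \left(-26\right) = 5 \left(-26\right) = -130$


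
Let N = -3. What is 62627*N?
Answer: -187881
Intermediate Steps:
62627*N = 62627*(-3) = -187881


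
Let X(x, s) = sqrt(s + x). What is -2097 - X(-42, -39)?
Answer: -2097 - 9*I ≈ -2097.0 - 9.0*I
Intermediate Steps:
-2097 - X(-42, -39) = -2097 - sqrt(-39 - 42) = -2097 - sqrt(-81) = -2097 - 9*I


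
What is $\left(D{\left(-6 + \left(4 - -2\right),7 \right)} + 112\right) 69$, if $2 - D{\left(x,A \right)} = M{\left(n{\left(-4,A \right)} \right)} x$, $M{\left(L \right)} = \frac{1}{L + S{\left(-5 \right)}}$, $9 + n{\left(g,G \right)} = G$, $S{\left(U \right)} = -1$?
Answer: $7866$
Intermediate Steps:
$n{\left(g,G \right)} = -9 + G$
$M{\left(L \right)} = \frac{1}{-1 + L}$ ($M{\left(L \right)} = \frac{1}{L - 1} = \frac{1}{-1 + L}$)
$D{\left(x,A \right)} = 2 - \frac{x}{-10 + A}$ ($D{\left(x,A \right)} = 2 - \frac{x}{-1 + \left(-9 + A\right)} = 2 - \frac{x}{-10 + A}$)
$\left(D{\left(-6 + \left(4 - -2\right),7 \right)} + 112\right) 69 = \left(\frac{-20 - \left(-6 + \left(4 - -2\right)\right) + 2 \cdot 7}{-10 + 7} + 112\right) 69 = \left(\frac{-20 - \left(-6 + \left(4 + 2\right)\right) + 14}{-3} + 112\right) 69 = \left(- \frac{-20 - \left(-6 + 6\right) + 14}{3} + 112\right) 69 = \left(- \frac{-20 - 0 + 14}{3} + 112\right) 69 = \left(- \frac{-20 + 0 + 14}{3} + 112\right) 69 = \left(\left(- \frac{1}{3}\right) \left(-6\right) + 112\right) 69 = \left(2 + 112\right) 69 = 114 \cdot 69 = 7866$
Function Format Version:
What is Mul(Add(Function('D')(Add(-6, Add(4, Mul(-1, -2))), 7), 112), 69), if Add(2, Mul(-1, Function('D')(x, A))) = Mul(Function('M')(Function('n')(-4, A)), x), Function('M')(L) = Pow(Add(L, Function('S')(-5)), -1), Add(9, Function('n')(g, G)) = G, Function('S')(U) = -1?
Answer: 7866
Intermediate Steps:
Function('n')(g, G) = Add(-9, G)
Function('M')(L) = Pow(Add(-1, L), -1) (Function('M')(L) = Pow(Add(L, -1), -1) = Pow(Add(-1, L), -1))
Function('D')(x, A) = Add(2, Mul(-1, x, Pow(Add(-10, A), -1))) (Function('D')(x, A) = Add(2, Mul(-1, Mul(Pow(Add(-1, Add(-9, A)), -1), x))) = Add(2, Mul(-1, Mul(Pow(Add(-10, A), -1), x))) = Add(2, Mul(-1, Mul(x, Pow(Add(-10, A), -1)))) = Add(2, Mul(-1, x, Pow(Add(-10, A), -1))))
Mul(Add(Function('D')(Add(-6, Add(4, Mul(-1, -2))), 7), 112), 69) = Mul(Add(Mul(Pow(Add(-10, 7), -1), Add(-20, Mul(-1, Add(-6, Add(4, Mul(-1, -2)))), Mul(2, 7))), 112), 69) = Mul(Add(Mul(Pow(-3, -1), Add(-20, Mul(-1, Add(-6, Add(4, 2))), 14)), 112), 69) = Mul(Add(Mul(Rational(-1, 3), Add(-20, Mul(-1, Add(-6, 6)), 14)), 112), 69) = Mul(Add(Mul(Rational(-1, 3), Add(-20, Mul(-1, 0), 14)), 112), 69) = Mul(Add(Mul(Rational(-1, 3), Add(-20, 0, 14)), 112), 69) = Mul(Add(Mul(Rational(-1, 3), -6), 112), 69) = Mul(Add(2, 112), 69) = Mul(114, 69) = 7866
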